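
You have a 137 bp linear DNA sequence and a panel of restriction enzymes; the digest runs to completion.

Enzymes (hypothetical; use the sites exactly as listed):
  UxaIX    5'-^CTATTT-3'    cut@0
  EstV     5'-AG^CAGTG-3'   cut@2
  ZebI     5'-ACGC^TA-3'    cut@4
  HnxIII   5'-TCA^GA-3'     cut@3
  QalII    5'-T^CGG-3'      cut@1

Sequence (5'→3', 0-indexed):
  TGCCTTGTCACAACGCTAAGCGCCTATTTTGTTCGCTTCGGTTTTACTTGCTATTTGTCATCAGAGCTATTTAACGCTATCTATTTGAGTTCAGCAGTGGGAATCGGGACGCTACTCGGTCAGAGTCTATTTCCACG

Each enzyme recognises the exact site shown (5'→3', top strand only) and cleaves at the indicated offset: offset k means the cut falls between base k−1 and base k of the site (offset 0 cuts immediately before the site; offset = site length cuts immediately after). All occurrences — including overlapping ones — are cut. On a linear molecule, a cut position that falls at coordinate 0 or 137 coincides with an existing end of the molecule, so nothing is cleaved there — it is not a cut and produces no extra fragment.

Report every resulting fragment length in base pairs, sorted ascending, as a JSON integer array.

[3,3,4,4,6,7,8,10,11,11,12,13,14,15,16]

Per-enzyme occurrences:
  UxaIX (CTATTT, off=0): starts [23, 50, 66, 80, 126] → cuts [23, 50, 66, 80, 126]
  EstV (AGCAGTG, off=2): starts [92] → cuts [94]
  ZebI (ACGCTA, off=4): starts [12, 73, 108] → cuts [16, 77, 112]
  HnxIII (TCAGA, off=3): starts [60, 119] → cuts [63, 122]
  QalII (TCGG, off=1): starts [37, 103, 115] → cuts [38, 104, 116]

Pooled cuts: [16, 23, 38, 50, 63, 66, 77, 80, 94, 104, 112, 116, 122, 126]

Fragments:
  [0,16): 16 bp
  [16,23): 7 bp
  [23,38): 15 bp
  [38,50): 12 bp
  [50,63): 13 bp
  [63,66): 3 bp
  [66,77): 11 bp
  [77,80): 3 bp
  [80,94): 14 bp
  [94,104): 10 bp
  [104,112): 8 bp
  [112,116): 4 bp
  [116,122): 6 bp
  [122,126): 4 bp
  [126,137): 11 bp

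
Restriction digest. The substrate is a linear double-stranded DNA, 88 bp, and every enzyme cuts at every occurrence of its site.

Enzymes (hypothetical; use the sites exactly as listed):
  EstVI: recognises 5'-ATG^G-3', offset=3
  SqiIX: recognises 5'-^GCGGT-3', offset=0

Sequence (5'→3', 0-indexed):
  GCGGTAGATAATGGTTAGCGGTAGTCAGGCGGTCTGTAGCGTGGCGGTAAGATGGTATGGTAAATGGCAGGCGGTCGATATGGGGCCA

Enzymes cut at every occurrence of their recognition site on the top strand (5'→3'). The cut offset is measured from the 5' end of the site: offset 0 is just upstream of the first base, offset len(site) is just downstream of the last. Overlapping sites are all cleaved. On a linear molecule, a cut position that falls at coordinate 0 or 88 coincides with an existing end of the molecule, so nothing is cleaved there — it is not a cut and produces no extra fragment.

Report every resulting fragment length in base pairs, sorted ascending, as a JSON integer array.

[4,4,5,6,7,11,11,12,13,15]

Site scan:
  EstVI (ATGG, off=3): starts [10, 51, 56, 63, 79] → cuts [13, 54, 59, 66, 82]
  SqiIX (GCGGT, off=0): starts [0, 17, 28, 43, 70] → cuts [17, 28, 43, 70] (position 0 is a terminus of the linear molecule — no cut)

All cut coordinates (distinct, sorted): [13, 17, 28, 43, 54, 59, 66, 70, 82]

Fragments:
  [0,13): 13 bp
  [13,17): 4 bp
  [17,28): 11 bp
  [28,43): 15 bp
  [43,54): 11 bp
  [54,59): 5 bp
  [59,66): 7 bp
  [66,70): 4 bp
  [70,82): 12 bp
  [82,88): 6 bp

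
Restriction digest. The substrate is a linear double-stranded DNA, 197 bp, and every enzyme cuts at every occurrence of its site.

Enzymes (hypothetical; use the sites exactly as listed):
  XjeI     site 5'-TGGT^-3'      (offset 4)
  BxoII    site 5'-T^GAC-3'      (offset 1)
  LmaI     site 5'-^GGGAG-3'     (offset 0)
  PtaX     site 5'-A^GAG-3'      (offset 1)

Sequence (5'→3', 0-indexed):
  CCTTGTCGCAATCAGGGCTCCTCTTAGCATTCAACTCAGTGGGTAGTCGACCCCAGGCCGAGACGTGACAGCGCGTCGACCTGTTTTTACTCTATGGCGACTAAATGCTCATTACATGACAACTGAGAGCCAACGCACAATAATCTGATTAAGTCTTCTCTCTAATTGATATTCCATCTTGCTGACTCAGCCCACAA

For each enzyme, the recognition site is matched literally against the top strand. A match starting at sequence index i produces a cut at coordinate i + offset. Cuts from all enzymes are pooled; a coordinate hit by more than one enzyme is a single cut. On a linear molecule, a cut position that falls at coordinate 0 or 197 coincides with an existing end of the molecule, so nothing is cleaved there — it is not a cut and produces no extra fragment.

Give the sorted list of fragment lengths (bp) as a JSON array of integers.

[9,14,51,57,66]

Per-enzyme occurrences:
  XjeI (TGGT, off=4): no sites
  BxoII TGAC/1: at [65, 116, 182] ⇒ [66, 117, 183]
  LmaI (GGGAG, off=0): no sites
  PtaX AGAG/1: at [125] ⇒ [126]

Pooled cuts: [66, 117, 126, 183]

Fragment lengths:
  [0,66): 66 bp
  [66,117): 51 bp
  [117,126): 9 bp
  [126,183): 57 bp
  [183,197): 14 bp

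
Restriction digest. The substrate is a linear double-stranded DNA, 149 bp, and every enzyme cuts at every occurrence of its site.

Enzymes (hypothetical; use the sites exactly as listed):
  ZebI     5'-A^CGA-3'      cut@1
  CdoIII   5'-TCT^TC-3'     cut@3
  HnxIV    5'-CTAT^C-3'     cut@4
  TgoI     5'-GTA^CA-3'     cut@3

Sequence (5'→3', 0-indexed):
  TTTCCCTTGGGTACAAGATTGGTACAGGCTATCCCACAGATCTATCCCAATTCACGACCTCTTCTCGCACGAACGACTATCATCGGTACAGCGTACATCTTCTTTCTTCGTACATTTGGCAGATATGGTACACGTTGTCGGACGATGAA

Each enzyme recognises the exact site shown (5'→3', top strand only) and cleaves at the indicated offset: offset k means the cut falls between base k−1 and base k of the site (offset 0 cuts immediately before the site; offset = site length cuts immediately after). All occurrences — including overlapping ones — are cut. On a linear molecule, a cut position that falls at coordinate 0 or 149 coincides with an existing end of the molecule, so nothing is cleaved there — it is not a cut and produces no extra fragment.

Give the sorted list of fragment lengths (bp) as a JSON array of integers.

[4,5,5,7,7,7,7,7,8,8,8,9,11,12,13,13,18]

Per-enzyme occurrences:
  ZebI ACGA/1: at [53, 68, 72, 141] ⇒ [54, 69, 73, 142]
  CdoIII TCTTC/3: at [59, 97, 104] ⇒ [62, 100, 107]
  HnxIV CTATC/4: at [28, 41, 76] ⇒ [32, 45, 80]
  TgoI GTACA/3: at [10, 21, 85, 92, 109, 127] ⇒ [13, 24, 88, 95, 112, 130]

Pooled cuts: [13, 24, 32, 45, 54, 62, 69, 73, 80, 88, 95, 100, 107, 112, 130, 142]

Fragment lengths:
  [0,13): 13 bp
  [13,24): 11 bp
  [24,32): 8 bp
  [32,45): 13 bp
  [45,54): 9 bp
  [54,62): 8 bp
  [62,69): 7 bp
  [69,73): 4 bp
  [73,80): 7 bp
  [80,88): 8 bp
  [88,95): 7 bp
  [95,100): 5 bp
  [100,107): 7 bp
  [107,112): 5 bp
  [112,130): 18 bp
  [130,142): 12 bp
  [142,149): 7 bp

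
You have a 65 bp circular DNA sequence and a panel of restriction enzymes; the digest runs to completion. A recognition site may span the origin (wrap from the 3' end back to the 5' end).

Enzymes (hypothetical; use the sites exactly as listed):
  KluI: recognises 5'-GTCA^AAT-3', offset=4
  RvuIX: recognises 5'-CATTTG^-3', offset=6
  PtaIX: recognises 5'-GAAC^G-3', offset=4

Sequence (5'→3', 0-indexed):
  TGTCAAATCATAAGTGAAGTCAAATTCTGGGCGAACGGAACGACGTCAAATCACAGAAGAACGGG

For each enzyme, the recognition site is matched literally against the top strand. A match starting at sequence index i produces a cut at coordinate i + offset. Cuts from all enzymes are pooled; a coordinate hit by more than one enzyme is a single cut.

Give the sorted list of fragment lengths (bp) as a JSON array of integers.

[5,7,8,14,14,17]

Site scan:
  KluI GTCAAAT/4: at [1, 18, 44] ⇒ [5, 22, 48]
  RvuIX (CATTTG, off=6): no sites
  PtaIX GAACG/4: at [32, 37, 58] ⇒ [36, 41, 62]

All cut coordinates (distinct, sorted): [5, 22, 36, 41, 48, 62]

Fragment lengths:
  5→22: 17 bp
  22→36: 14 bp
  36→41: 5 bp
  41→48: 7 bp
  48→62: 14 bp
  62→5 (wrap): 65-62+5 = 8 bp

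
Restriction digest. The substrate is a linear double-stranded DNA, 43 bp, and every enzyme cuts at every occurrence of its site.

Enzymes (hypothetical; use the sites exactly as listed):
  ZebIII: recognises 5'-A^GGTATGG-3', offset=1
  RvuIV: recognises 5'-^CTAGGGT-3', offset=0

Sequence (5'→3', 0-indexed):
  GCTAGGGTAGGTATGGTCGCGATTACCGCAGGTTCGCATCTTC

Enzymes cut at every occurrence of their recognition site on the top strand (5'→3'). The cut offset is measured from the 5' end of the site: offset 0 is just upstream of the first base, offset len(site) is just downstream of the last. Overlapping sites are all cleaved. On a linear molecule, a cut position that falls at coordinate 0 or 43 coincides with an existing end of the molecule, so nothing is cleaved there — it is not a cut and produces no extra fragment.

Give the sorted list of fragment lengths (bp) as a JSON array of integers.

Scan for sites:
  ZebIII (AGGTATGG, off=1): starts [8] → cuts [9]
  RvuIV (CTAGGGT, off=0): starts [1] → cuts [1]

Pooled cuts: [1, 9]

Fragments:
  [0,1): 1 bp
  [1,9): 8 bp
  [9,43): 34 bp

[1,8,34]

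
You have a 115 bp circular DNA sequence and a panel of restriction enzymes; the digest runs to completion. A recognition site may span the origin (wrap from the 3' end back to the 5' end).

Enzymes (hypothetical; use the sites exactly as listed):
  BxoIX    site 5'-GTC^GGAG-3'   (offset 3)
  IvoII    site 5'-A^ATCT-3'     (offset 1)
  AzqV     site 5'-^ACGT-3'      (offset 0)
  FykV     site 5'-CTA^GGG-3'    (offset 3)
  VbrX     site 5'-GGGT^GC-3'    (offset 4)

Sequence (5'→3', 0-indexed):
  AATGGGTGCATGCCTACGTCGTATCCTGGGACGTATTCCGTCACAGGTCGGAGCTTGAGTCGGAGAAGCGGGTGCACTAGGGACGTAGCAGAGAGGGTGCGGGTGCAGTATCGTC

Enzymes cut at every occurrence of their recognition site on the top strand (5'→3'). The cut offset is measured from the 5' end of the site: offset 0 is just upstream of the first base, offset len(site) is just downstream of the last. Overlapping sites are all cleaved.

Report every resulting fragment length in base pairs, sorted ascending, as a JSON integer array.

[3,6,6,8,12,12,15,16,18,19]

Per-enzyme occurrences:
  BxoIX GTCGGAG/3: at [46, 58] ⇒ [49, 61]
  IvoII (AATCT, off=1): no sites
  AzqV ACGT/0: at [15, 30, 82] ⇒ [15, 30, 82]
  FykV CTAGGG/3: at [76] ⇒ [79]
  VbrX GGGTGC/4: at [3, 69, 94, 100] ⇒ [7, 73, 98, 104]

All cut coordinates (distinct, sorted): [7, 15, 30, 49, 61, 73, 79, 82, 98, 104]

Fragment lengths:
  7→15: 8 bp
  15→30: 15 bp
  30→49: 19 bp
  49→61: 12 bp
  61→73: 12 bp
  73→79: 6 bp
  79→82: 3 bp
  82→98: 16 bp
  98→104: 6 bp
  104→7 (wrap): 115-104+7 = 18 bp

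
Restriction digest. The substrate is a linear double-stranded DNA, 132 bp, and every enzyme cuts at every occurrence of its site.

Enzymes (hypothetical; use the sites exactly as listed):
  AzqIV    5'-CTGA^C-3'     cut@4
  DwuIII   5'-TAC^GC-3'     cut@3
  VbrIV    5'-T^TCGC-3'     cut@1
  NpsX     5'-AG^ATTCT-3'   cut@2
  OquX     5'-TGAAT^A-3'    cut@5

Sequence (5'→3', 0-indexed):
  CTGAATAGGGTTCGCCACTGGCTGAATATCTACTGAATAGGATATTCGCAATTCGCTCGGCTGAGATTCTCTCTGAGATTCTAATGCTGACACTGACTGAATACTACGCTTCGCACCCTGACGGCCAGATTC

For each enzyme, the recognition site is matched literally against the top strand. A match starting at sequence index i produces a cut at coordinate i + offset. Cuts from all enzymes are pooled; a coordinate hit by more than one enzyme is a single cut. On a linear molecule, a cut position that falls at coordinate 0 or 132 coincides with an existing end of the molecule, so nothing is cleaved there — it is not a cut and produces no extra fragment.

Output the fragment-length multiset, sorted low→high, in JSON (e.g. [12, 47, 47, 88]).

[3,5,5,6,6,6,7,7,11,11,11,12,13,13,16]

Site scan:
  AzqIV CTGAC/4: at [86, 92, 117] ⇒ [90, 96, 121]
  DwuIII TACGC/3: at [104] ⇒ [107]
  VbrIV TTCGC/1: at [10, 44, 51, 109] ⇒ [11, 45, 52, 110]
  NpsX AGATTCT/2: at [63, 75] ⇒ [65, 77]
  OquX TGAATA/5: at [1, 22, 33, 97] ⇒ [6, 27, 38, 102]

Pooled cuts: [6, 11, 27, 38, 45, 52, 65, 77, 90, 96, 102, 107, 110, 121]

Fragment lengths:
  [0,6): 6 bp
  [6,11): 5 bp
  [11,27): 16 bp
  [27,38): 11 bp
  [38,45): 7 bp
  [45,52): 7 bp
  [52,65): 13 bp
  [65,77): 12 bp
  [77,90): 13 bp
  [90,96): 6 bp
  [96,102): 6 bp
  [102,107): 5 bp
  [107,110): 3 bp
  [110,121): 11 bp
  [121,132): 11 bp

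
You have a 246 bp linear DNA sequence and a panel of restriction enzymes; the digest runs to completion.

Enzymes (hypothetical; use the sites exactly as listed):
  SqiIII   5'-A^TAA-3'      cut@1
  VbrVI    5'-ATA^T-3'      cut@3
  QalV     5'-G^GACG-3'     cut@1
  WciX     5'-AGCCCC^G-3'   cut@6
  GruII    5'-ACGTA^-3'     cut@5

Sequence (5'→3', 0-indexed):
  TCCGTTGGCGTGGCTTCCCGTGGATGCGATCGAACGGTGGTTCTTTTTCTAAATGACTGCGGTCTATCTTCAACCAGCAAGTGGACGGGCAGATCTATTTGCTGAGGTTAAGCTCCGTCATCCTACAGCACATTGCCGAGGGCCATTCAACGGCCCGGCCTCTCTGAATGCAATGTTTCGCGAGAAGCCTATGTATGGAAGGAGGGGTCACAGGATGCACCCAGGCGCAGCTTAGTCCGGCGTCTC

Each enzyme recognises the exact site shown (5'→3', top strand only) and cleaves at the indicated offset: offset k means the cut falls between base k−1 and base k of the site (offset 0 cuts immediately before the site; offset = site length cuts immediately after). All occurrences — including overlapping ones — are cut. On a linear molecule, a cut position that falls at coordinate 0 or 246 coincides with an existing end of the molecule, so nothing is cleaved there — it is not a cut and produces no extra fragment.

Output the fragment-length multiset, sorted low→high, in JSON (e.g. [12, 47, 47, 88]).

[83,163]

Site scan:
  SqiIII (ATAA, off=1): no sites
  VbrVI (ATAT, off=3): no sites
  QalV (GGACG, off=1): starts [82] → cuts [83]
  WciX (AGCCCCG, off=6): no sites
  GruII (ACGTA, off=5): no sites

All cut coordinates (distinct, sorted): [83]

Fragment lengths:
  [0,83): 83 bp
  [83,246): 163 bp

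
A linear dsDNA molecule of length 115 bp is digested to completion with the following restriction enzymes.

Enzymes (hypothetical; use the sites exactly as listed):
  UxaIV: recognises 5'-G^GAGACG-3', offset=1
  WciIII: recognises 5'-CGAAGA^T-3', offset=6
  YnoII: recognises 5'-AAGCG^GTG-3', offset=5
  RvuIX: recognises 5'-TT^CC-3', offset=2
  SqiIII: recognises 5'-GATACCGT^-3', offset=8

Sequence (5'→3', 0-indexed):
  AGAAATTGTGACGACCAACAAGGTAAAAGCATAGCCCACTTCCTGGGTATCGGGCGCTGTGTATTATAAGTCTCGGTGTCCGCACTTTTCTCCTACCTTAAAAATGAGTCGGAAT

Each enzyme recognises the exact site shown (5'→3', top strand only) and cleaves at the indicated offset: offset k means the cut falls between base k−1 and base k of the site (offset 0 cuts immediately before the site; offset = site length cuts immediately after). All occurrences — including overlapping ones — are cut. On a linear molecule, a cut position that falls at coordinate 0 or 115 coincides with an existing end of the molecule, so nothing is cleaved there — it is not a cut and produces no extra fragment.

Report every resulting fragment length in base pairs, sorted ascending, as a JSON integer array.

Site scan:
  UxaIV (GGAGACG, off=1): no sites
  WciIII (CGAAGAT, off=6): no sites
  YnoII (AAGCGGTG, off=5): no sites
  RvuIX (TTCC, off=2): starts [39] → cuts [41]
  SqiIII (GATACCGT, off=8): no sites

All cut coordinates (distinct, sorted): [41]

Fragment lengths:
  [0,41): 41 bp
  [41,115): 74 bp

[41,74]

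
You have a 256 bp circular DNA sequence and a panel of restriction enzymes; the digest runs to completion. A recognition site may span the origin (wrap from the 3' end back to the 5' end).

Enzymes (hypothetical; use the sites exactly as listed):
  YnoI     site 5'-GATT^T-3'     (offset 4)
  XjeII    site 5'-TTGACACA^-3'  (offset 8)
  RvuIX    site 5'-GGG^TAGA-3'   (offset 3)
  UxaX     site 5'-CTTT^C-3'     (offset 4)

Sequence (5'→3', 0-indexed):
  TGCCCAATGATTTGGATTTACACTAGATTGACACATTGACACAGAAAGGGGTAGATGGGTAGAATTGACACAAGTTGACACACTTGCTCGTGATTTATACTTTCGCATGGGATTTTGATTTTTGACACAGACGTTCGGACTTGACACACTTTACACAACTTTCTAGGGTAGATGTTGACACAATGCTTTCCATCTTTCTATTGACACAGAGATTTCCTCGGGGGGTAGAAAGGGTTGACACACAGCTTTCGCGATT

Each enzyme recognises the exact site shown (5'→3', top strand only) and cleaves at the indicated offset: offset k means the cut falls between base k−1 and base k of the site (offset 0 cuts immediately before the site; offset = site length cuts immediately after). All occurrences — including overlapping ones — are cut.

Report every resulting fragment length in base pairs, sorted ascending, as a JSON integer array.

Scan for sites:
  YnoI (GATTT, off=4): starts [8, 14, 91, 110, 116, 210, 252] → cuts [0, 12, 18, 95, 114, 120, 214]
  XjeII (TTGACACA, off=8): starts [27, 35, 64, 74, 121, 140, 174, 200, 234] → cuts [35, 43, 72, 82, 129, 148, 182, 208, 242]
  RvuIX (GGGTAGA, off=3): starts [48, 56, 165, 222] → cuts [51, 59, 168, 225]
  UxaX (CTTTC, off=4): starts [99, 158, 185, 193, 245] → cuts [103, 162, 189, 197, 249]

Pooled cuts: [0, 12, 18, 35, 43, 51, 59, 72, 82, 95, 103, 114, 120, 129, 148, 162, 168, 182, 189, 197, 208, 214, 225, 242, 249]

Fragments:
  0→12: 12 bp
  12→18: 6 bp
  18→35: 17 bp
  35→43: 8 bp
  43→51: 8 bp
  51→59: 8 bp
  59→72: 13 bp
  72→82: 10 bp
  82→95: 13 bp
  95→103: 8 bp
  103→114: 11 bp
  114→120: 6 bp
  120→129: 9 bp
  129→148: 19 bp
  148→162: 14 bp
  162→168: 6 bp
  168→182: 14 bp
  182→189: 7 bp
  189→197: 8 bp
  197→208: 11 bp
  208→214: 6 bp
  214→225: 11 bp
  225→242: 17 bp
  242→249: 7 bp
  249→0 (wrap): 256-249+0 = 7 bp

[6,6,6,6,7,7,7,8,8,8,8,8,9,10,11,11,11,12,13,13,14,14,17,17,19]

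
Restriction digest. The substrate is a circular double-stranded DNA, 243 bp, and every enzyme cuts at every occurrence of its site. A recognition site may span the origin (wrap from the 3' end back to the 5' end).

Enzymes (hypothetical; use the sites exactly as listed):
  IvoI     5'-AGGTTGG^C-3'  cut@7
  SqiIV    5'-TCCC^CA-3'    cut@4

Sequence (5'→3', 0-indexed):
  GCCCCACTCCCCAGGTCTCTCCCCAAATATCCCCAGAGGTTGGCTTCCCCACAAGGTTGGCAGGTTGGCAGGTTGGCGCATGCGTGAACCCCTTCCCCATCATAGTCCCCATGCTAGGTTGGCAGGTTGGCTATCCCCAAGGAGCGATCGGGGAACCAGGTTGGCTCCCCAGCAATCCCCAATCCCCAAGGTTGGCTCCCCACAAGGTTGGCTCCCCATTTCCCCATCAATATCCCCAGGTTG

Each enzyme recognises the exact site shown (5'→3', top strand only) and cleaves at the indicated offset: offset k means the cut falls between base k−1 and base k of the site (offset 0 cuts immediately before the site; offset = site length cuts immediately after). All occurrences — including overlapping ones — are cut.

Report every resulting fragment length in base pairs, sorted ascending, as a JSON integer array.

Scan for sites:
  IvoI AGGTTGGC/7: at [36, 53, 61, 69, 115, 123, 157, 188, 204, 237] ⇒ [1, 43, 60, 68, 76, 122, 130, 164, 195, 211]
  SqiIV TCCCCA/4: at [7, 19, 29, 45, 93, 105, 133, 165, 175, 182, 196, 212, 220, 232] ⇒ [11, 23, 33, 49, 97, 109, 137, 169, 179, 186, 200, 216, 224, 236]

Pooled cuts: [1, 11, 23, 33, 43, 49, 60, 68, 76, 97, 109, 122, 130, 137, 164, 169, 179, 186, 195, 200, 211, 216, 224, 236]

Fragments:
  1→11: 10 bp
  11→23: 12 bp
  23→33: 10 bp
  33→43: 10 bp
  43→49: 6 bp
  49→60: 11 bp
  60→68: 8 bp
  68→76: 8 bp
  76→97: 21 bp
  97→109: 12 bp
  109→122: 13 bp
  122→130: 8 bp
  130→137: 7 bp
  137→164: 27 bp
  164→169: 5 bp
  169→179: 10 bp
  179→186: 7 bp
  186→195: 9 bp
  195→200: 5 bp
  200→211: 11 bp
  211→216: 5 bp
  216→224: 8 bp
  224→236: 12 bp
  236→1 (wrap): 243-236+1 = 8 bp

[5,5,5,6,7,7,8,8,8,8,8,9,10,10,10,10,11,11,12,12,12,13,21,27]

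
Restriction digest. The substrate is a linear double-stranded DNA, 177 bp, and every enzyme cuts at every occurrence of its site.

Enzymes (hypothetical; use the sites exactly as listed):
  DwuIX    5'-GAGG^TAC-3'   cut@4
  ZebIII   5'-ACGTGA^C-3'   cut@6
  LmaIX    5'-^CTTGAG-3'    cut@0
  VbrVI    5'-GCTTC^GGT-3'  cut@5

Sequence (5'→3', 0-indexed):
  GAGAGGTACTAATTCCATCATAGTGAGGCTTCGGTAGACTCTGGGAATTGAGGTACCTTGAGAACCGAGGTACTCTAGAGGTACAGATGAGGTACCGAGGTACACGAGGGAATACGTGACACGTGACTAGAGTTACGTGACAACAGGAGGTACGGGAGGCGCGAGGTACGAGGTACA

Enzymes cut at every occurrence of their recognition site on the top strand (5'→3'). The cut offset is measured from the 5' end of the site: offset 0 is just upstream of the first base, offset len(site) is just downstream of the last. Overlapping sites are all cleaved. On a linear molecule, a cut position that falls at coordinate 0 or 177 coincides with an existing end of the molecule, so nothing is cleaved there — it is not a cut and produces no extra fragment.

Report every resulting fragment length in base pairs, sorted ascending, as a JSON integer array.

Scan for sites:
  DwuIX GAGGTAC/4: at [2, 49, 66, 77, 88, 96, 146, 162, 169] ⇒ [6, 53, 70, 81, 92, 100, 150, 166, 173]
  ZebIII ACGTGAC/6: at [113, 120, 134] ⇒ [119, 126, 140]
  LmaIX CTTGAG/0: at [56] ⇒ [56]
  VbrVI GCTTCGGT/5: at [27] ⇒ [32]

Pooled cuts: [6, 32, 53, 56, 70, 81, 92, 100, 119, 126, 140, 150, 166, 173]

Fragment lengths:
  [0,6): 6 bp
  [6,32): 26 bp
  [32,53): 21 bp
  [53,56): 3 bp
  [56,70): 14 bp
  [70,81): 11 bp
  [81,92): 11 bp
  [92,100): 8 bp
  [100,119): 19 bp
  [119,126): 7 bp
  [126,140): 14 bp
  [140,150): 10 bp
  [150,166): 16 bp
  [166,173): 7 bp
  [173,177): 4 bp

[3,4,6,7,7,8,10,11,11,14,14,16,19,21,26]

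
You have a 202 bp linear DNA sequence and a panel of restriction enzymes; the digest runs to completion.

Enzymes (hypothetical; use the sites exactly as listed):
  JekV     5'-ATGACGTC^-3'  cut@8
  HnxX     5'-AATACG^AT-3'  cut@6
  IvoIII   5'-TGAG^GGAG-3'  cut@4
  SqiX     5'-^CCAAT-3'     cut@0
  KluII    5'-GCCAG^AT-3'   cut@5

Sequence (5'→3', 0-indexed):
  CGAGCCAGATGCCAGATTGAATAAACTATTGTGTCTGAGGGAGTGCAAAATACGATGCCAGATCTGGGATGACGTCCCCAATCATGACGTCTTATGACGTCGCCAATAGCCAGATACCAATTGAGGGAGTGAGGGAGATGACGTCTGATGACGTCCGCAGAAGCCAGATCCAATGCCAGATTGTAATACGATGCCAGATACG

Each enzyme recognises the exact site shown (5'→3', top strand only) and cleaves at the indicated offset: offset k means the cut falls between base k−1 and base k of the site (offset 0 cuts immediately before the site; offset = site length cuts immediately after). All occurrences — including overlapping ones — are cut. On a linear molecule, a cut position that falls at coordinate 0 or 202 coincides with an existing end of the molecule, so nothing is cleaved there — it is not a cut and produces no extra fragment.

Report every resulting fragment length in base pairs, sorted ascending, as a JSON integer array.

[1,1,2,3,5,7,7,7,8,8,9,10,10,10,11,11,12,12,14,15,15,24]

Site scan:
  JekV (ATGACGTC, off=8): starts [68, 83, 93, 137, 147] → cuts [76, 91, 101, 145, 155]
  HnxX (AATACGAT, off=6): starts [48, 184] → cuts [54, 190]
  IvoIII (TGAGGGAG, off=4): starts [35, 121, 129] → cuts [39, 125, 133]
  SqiX (CCAAT, off=0): starts [77, 102, 116, 169] → cuts [77, 102, 116, 169]
  KluII (GCCAGAT, off=5): starts [3, 10, 56, 108, 162, 174, 192] → cuts [8, 15, 61, 113, 167, 179, 197]

All cut coordinates (distinct, sorted): [8, 15, 39, 54, 61, 76, 77, 91, 101, 102, 113, 116, 125, 133, 145, 155, 167, 169, 179, 190, 197]

Fragment lengths:
  [0,8): 8 bp
  [8,15): 7 bp
  [15,39): 24 bp
  [39,54): 15 bp
  [54,61): 7 bp
  [61,76): 15 bp
  [76,77): 1 bp
  [77,91): 14 bp
  [91,101): 10 bp
  [101,102): 1 bp
  [102,113): 11 bp
  [113,116): 3 bp
  [116,125): 9 bp
  [125,133): 8 bp
  [133,145): 12 bp
  [145,155): 10 bp
  [155,167): 12 bp
  [167,169): 2 bp
  [169,179): 10 bp
  [179,190): 11 bp
  [190,197): 7 bp
  [197,202): 5 bp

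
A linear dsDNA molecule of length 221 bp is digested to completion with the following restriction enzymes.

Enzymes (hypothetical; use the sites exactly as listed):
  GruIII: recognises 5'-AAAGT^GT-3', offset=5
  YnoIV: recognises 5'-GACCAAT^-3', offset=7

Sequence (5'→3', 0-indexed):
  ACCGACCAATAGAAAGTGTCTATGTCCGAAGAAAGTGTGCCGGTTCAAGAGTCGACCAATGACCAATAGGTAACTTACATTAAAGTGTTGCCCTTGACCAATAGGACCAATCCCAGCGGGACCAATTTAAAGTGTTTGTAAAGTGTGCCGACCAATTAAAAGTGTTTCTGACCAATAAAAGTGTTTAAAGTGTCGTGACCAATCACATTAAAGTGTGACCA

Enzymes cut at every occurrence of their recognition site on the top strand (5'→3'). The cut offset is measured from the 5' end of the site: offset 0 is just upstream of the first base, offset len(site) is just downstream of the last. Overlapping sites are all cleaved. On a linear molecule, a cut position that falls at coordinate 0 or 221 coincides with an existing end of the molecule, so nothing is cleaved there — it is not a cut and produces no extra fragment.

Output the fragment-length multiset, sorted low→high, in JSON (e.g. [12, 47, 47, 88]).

Scan for sites:
  GruIII (AAAGTGT, off=5): starts [12, 31, 81, 128, 139, 158, 177, 186, 209] → cuts [17, 36, 86, 133, 144, 163, 182, 191, 214]
  YnoIV (GACCAAT, off=7): starts [3, 53, 60, 95, 104, 119, 149, 169, 196] → cuts [10, 60, 67, 102, 111, 126, 156, 176, 203]

All cut coordinates (distinct, sorted): [10, 17, 36, 60, 67, 86, 102, 111, 126, 133, 144, 156, 163, 176, 182, 191, 203, 214]

Fragment lengths:
  [0,10): 10 bp
  [10,17): 7 bp
  [17,36): 19 bp
  [36,60): 24 bp
  [60,67): 7 bp
  [67,86): 19 bp
  [86,102): 16 bp
  [102,111): 9 bp
  [111,126): 15 bp
  [126,133): 7 bp
  [133,144): 11 bp
  [144,156): 12 bp
  [156,163): 7 bp
  [163,176): 13 bp
  [176,182): 6 bp
  [182,191): 9 bp
  [191,203): 12 bp
  [203,214): 11 bp
  [214,221): 7 bp

[6,7,7,7,7,7,9,9,10,11,11,12,12,13,15,16,19,19,24]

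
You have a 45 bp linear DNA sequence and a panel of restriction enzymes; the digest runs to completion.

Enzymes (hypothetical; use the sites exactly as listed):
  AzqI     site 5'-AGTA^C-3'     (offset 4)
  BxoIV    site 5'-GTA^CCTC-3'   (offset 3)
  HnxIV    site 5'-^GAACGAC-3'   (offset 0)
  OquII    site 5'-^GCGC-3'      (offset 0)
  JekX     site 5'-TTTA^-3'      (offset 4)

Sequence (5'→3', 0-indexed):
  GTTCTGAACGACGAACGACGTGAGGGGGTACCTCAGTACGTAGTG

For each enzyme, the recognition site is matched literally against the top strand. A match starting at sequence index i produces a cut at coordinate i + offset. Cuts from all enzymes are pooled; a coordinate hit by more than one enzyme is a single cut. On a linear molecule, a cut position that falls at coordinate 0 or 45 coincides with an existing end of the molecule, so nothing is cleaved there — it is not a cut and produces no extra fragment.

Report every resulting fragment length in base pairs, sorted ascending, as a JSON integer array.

Site scan:
  AzqI (AGTAC, off=4): starts [34] → cuts [38]
  BxoIV (GTACCTC, off=3): starts [27] → cuts [30]
  HnxIV (GAACGAC, off=0): starts [5, 12] → cuts [5, 12]
  OquII (GCGC, off=0): no sites
  JekX (TTTA, off=4): no sites

Pooled cuts: [5, 12, 30, 38]

Fragment lengths:
  [0,5): 5 bp
  [5,12): 7 bp
  [12,30): 18 bp
  [30,38): 8 bp
  [38,45): 7 bp

[5,7,7,8,18]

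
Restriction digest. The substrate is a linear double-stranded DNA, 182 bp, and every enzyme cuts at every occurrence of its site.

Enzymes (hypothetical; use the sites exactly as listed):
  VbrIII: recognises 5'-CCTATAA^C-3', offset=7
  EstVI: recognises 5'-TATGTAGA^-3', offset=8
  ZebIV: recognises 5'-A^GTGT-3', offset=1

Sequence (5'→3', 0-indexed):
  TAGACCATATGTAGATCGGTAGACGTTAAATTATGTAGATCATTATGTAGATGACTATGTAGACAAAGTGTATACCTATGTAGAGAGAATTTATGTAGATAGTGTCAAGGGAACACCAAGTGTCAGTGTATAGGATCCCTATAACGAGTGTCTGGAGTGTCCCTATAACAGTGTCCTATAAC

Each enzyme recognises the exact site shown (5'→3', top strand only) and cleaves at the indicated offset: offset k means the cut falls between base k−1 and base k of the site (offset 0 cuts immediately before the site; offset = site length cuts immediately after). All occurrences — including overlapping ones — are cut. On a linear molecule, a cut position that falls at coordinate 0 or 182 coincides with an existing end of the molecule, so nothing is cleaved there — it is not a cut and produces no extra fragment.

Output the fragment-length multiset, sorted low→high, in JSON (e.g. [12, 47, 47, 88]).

Scan for sites:
  VbrIII (CCTATAAC, off=7): starts [137, 161, 174] → cuts [144, 168, 181]
  EstVI (TATGTAGA, off=8): starts [7, 31, 43, 55, 76, 91] → cuts [15, 39, 51, 63, 84, 99]
  ZebIV (AGTGT, off=1): starts [66, 100, 118, 124, 146, 155, 169] → cuts [67, 101, 119, 125, 147, 156, 170]

All cut coordinates (distinct, sorted): [15, 39, 51, 63, 67, 84, 99, 101, 119, 125, 144, 147, 156, 168, 170, 181]

Fragment lengths:
  [0,15): 15 bp
  [15,39): 24 bp
  [39,51): 12 bp
  [51,63): 12 bp
  [63,67): 4 bp
  [67,84): 17 bp
  [84,99): 15 bp
  [99,101): 2 bp
  [101,119): 18 bp
  [119,125): 6 bp
  [125,144): 19 bp
  [144,147): 3 bp
  [147,156): 9 bp
  [156,168): 12 bp
  [168,170): 2 bp
  [170,181): 11 bp
  [181,182): 1 bp

[1,2,2,3,4,6,9,11,12,12,12,15,15,17,18,19,24]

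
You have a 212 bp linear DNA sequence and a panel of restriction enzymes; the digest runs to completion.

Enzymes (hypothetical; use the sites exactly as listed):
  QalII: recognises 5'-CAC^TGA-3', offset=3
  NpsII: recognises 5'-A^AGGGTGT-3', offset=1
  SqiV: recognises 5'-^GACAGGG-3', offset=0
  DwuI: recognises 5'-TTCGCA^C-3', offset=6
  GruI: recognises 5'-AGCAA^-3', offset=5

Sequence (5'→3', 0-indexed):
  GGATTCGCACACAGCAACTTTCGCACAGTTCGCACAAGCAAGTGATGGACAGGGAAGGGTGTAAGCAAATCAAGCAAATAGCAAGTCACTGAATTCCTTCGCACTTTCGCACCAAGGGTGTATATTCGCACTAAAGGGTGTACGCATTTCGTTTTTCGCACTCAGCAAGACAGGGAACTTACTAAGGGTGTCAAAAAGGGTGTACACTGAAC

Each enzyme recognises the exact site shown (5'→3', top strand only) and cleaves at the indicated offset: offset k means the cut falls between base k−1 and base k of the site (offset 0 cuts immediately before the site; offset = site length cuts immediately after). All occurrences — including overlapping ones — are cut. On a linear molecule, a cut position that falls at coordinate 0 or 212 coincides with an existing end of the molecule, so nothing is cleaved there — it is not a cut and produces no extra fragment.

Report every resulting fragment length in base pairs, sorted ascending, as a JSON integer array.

Site scan:
  QalII CACTGA/3: at [86, 204] ⇒ [89, 207]
  NpsII AAGGGTGT/1: at [54, 113, 133, 183, 195] ⇒ [55, 114, 134, 184, 196]
  SqiV GACAGGG/0: at [47, 168] ⇒ [47, 168]
  DwuI TTCGCAC/6: at [3, 19, 28, 97, 105, 124, 154] ⇒ [9, 25, 34, 103, 111, 130, 160]
  GruI AGCAA/5: at [12, 36, 63, 72, 79, 163] ⇒ [17, 41, 68, 77, 84, 168]

All cut coordinates (distinct, sorted): [9, 17, 25, 34, 41, 47, 55, 68, 77, 84, 89, 103, 111, 114, 130, 134, 160, 168, 184, 196, 207]

Fragment lengths:
  [0,9): 9 bp
  [9,17): 8 bp
  [17,25): 8 bp
  [25,34): 9 bp
  [34,41): 7 bp
  [41,47): 6 bp
  [47,55): 8 bp
  [55,68): 13 bp
  [68,77): 9 bp
  [77,84): 7 bp
  [84,89): 5 bp
  [89,103): 14 bp
  [103,111): 8 bp
  [111,114): 3 bp
  [114,130): 16 bp
  [130,134): 4 bp
  [134,160): 26 bp
  [160,168): 8 bp
  [168,184): 16 bp
  [184,196): 12 bp
  [196,207): 11 bp
  [207,212): 5 bp

[3,4,5,5,6,7,7,8,8,8,8,8,9,9,9,11,12,13,14,16,16,26]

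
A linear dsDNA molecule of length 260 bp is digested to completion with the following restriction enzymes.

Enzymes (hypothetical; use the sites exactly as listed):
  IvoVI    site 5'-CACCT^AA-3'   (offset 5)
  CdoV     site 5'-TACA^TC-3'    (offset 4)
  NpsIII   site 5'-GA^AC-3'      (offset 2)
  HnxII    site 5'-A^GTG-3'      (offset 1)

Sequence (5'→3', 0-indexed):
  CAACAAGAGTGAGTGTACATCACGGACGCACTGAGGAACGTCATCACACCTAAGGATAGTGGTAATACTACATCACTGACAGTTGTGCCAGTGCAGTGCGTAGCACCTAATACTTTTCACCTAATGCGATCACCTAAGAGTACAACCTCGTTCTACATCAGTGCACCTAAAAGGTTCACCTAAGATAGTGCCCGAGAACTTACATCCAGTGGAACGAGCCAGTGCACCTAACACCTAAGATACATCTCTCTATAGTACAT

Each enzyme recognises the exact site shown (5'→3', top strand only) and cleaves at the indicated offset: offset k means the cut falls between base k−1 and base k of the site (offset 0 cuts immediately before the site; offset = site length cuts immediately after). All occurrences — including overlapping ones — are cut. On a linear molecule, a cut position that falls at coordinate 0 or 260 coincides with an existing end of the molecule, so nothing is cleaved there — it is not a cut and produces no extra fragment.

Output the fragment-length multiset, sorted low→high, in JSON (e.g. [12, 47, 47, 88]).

Scan for sites:
  IvoVI CACCTAA/5: at [46, 103, 117, 130, 163, 176, 224, 231] ⇒ [51, 108, 122, 135, 168, 181, 229, 236]
  CdoV TACATC/4: at [15, 68, 153, 200, 240] ⇒ [19, 72, 157, 204, 244]
  NpsIII GAAC/2: at [35, 195, 211] ⇒ [37, 197, 213]
  HnxII AGTG/1: at [7, 11, 57, 89, 94, 159, 186, 207, 220] ⇒ [8, 12, 58, 90, 95, 160, 187, 208, 221]

All cut coordinates (distinct, sorted): [8, 12, 19, 37, 51, 58, 72, 90, 95, 108, 122, 135, 157, 160, 168, 181, 187, 197, 204, 208, 213, 221, 229, 236, 244]

Fragment lengths:
  [0,8): 8 bp
  [8,12): 4 bp
  [12,19): 7 bp
  [19,37): 18 bp
  [37,51): 14 bp
  [51,58): 7 bp
  [58,72): 14 bp
  [72,90): 18 bp
  [90,95): 5 bp
  [95,108): 13 bp
  [108,122): 14 bp
  [122,135): 13 bp
  [135,157): 22 bp
  [157,160): 3 bp
  [160,168): 8 bp
  [168,181): 13 bp
  [181,187): 6 bp
  [187,197): 10 bp
  [197,204): 7 bp
  [204,208): 4 bp
  [208,213): 5 bp
  [213,221): 8 bp
  [221,229): 8 bp
  [229,236): 7 bp
  [236,244): 8 bp
  [244,260): 16 bp

[3,4,4,5,5,6,7,7,7,7,8,8,8,8,8,10,13,13,13,14,14,14,16,18,18,22]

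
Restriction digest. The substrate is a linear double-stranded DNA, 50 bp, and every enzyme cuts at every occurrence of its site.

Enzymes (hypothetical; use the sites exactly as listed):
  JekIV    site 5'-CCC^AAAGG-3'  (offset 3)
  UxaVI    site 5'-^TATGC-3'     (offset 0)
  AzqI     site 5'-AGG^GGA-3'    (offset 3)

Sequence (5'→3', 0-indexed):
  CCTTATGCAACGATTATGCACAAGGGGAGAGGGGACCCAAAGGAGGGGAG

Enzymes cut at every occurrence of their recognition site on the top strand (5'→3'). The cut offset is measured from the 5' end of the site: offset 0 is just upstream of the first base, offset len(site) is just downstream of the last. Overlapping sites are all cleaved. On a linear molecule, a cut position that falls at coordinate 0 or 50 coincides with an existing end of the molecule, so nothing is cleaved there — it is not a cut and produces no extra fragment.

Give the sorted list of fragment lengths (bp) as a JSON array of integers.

Site scan:
  JekIV (CCCAAAGG, off=3): starts [35] → cuts [38]
  UxaVI (TATGC, off=0): starts [3, 14] → cuts [3, 14]
  AzqI (AGGGGA, off=3): starts [22, 29, 43] → cuts [25, 32, 46]

Pooled cuts: [3, 14, 25, 32, 38, 46]

Fragment lengths:
  [0,3): 3 bp
  [3,14): 11 bp
  [14,25): 11 bp
  [25,32): 7 bp
  [32,38): 6 bp
  [38,46): 8 bp
  [46,50): 4 bp

[3,4,6,7,8,11,11]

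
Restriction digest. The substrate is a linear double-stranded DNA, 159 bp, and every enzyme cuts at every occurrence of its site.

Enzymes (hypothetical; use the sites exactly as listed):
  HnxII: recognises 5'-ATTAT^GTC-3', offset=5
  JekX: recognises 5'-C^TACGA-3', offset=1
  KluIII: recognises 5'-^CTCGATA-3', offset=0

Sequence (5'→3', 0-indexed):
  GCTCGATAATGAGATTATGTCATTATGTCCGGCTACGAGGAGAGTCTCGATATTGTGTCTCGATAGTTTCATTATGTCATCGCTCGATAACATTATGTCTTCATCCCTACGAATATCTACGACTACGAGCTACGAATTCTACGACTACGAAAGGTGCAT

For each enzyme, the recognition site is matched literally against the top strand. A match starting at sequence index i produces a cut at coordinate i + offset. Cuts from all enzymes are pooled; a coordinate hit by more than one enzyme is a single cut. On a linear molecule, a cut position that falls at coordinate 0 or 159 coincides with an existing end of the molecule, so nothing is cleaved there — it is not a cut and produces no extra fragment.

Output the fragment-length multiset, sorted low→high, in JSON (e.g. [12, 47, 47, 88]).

[1,6,6,7,7,7,8,9,10,11,12,13,14,14,17,17]

Scan for sites:
  HnxII ATTATGTC/5: at [13, 21, 70, 91] ⇒ [18, 26, 75, 96]
  JekX CTACGA/1: at [32, 106, 116, 122, 129, 138, 144] ⇒ [33, 107, 117, 123, 130, 139, 145]
  KluIII CTCGATA/0: at [1, 45, 58, 82] ⇒ [1, 45, 58, 82]

All cut coordinates (distinct, sorted): [1, 18, 26, 33, 45, 58, 75, 82, 96, 107, 117, 123, 130, 139, 145]

Fragment lengths:
  [0,1): 1 bp
  [1,18): 17 bp
  [18,26): 8 bp
  [26,33): 7 bp
  [33,45): 12 bp
  [45,58): 13 bp
  [58,75): 17 bp
  [75,82): 7 bp
  [82,96): 14 bp
  [96,107): 11 bp
  [107,117): 10 bp
  [117,123): 6 bp
  [123,130): 7 bp
  [130,139): 9 bp
  [139,145): 6 bp
  [145,159): 14 bp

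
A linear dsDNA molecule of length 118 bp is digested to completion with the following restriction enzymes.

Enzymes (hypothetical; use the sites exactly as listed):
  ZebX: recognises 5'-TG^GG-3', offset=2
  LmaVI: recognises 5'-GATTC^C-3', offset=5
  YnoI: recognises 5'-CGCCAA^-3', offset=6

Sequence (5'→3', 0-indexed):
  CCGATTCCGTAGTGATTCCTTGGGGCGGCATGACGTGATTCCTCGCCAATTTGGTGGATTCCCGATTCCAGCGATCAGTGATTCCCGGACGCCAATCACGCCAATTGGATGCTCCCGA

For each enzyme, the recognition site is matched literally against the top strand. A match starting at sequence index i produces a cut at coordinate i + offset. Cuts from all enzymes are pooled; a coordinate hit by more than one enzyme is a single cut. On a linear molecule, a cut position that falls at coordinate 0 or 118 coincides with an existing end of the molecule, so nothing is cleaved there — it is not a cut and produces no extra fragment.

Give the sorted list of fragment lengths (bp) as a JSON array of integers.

Site scan:
  ZebX TGGG/2: at [20] ⇒ [22]
  LmaVI GATTCC/5: at [2, 13, 36, 56, 63, 79] ⇒ [7, 18, 41, 61, 68, 84]
  YnoI CGCCAA/6: at [43, 89, 98] ⇒ [49, 95, 104]

Pooled cuts: [7, 18, 22, 41, 49, 61, 68, 84, 95, 104]

Fragment lengths:
  [0,7): 7 bp
  [7,18): 11 bp
  [18,22): 4 bp
  [22,41): 19 bp
  [41,49): 8 bp
  [49,61): 12 bp
  [61,68): 7 bp
  [68,84): 16 bp
  [84,95): 11 bp
  [95,104): 9 bp
  [104,118): 14 bp

[4,7,7,8,9,11,11,12,14,16,19]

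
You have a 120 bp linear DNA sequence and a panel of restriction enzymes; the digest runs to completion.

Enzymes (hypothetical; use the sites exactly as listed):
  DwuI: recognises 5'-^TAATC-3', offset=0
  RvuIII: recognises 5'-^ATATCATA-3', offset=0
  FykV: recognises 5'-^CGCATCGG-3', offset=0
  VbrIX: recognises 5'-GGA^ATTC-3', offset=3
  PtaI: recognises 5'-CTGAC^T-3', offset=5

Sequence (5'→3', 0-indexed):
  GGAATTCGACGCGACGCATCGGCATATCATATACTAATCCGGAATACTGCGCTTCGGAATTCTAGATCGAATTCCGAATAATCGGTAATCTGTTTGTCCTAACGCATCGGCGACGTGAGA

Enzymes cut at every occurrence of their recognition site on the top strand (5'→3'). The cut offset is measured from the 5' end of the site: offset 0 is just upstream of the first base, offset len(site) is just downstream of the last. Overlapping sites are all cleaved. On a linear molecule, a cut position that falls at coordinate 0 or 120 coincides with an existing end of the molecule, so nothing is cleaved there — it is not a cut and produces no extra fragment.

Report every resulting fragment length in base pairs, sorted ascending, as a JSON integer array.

Scan for sites:
  DwuI TAATC/0: at [34, 78, 85] ⇒ [34, 78, 85]
  RvuIII ATATCATA/0: at [23] ⇒ [23]
  FykV CGCATCGG/0: at [14, 102] ⇒ [14, 102]
  VbrIX GGAATTC/3: at [0, 55] ⇒ [3, 58]
  PtaI (CTGACT, off=5): no sites

All cut coordinates (distinct, sorted): [3, 14, 23, 34, 58, 78, 85, 102]

Fragment lengths:
  [0,3): 3 bp
  [3,14): 11 bp
  [14,23): 9 bp
  [23,34): 11 bp
  [34,58): 24 bp
  [58,78): 20 bp
  [78,85): 7 bp
  [85,102): 17 bp
  [102,120): 18 bp

[3,7,9,11,11,17,18,20,24]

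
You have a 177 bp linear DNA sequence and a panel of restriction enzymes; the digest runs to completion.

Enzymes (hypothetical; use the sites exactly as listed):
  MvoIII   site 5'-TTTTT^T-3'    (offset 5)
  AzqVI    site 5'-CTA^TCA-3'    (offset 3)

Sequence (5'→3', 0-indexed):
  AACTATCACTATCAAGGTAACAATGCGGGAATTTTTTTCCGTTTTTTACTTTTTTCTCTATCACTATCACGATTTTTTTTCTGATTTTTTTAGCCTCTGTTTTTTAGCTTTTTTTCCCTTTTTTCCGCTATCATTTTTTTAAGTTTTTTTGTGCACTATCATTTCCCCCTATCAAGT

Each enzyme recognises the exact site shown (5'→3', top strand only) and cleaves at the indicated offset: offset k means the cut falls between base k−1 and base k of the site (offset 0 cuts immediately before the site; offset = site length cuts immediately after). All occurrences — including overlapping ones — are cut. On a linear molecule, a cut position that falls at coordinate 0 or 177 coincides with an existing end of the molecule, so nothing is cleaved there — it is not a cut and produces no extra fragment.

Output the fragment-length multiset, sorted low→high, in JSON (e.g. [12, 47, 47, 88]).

Scan for sites:
  MvoIII (TTTTTT, off=5): starts [31, 32, 41, 49, 72, 73, 74, 84, 85, 99, 108, 109, 118, 133, 134, 143, 144] → cuts [36, 37, 46, 54, 77, 78, 79, 89, 90, 104, 113, 114, 123, 138, 139, 148, 149]
  AzqVI (CTATCA, off=3): starts [2, 8, 57, 63, 127, 155, 168] → cuts [5, 11, 60, 66, 130, 158, 171]

All cut coordinates (distinct, sorted): [5, 11, 36, 37, 46, 54, 60, 66, 77, 78, 79, 89, 90, 104, 113, 114, 123, 130, 138, 139, 148, 149, 158, 171]

Fragment lengths:
  [0,5): 5 bp
  [5,11): 6 bp
  [11,36): 25 bp
  [36,37): 1 bp
  [37,46): 9 bp
  [46,54): 8 bp
  [54,60): 6 bp
  [60,66): 6 bp
  [66,77): 11 bp
  [77,78): 1 bp
  [78,79): 1 bp
  [79,89): 10 bp
  [89,90): 1 bp
  [90,104): 14 bp
  [104,113): 9 bp
  [113,114): 1 bp
  [114,123): 9 bp
  [123,130): 7 bp
  [130,138): 8 bp
  [138,139): 1 bp
  [139,148): 9 bp
  [148,149): 1 bp
  [149,158): 9 bp
  [158,171): 13 bp
  [171,177): 6 bp

[1,1,1,1,1,1,1,5,6,6,6,6,7,8,8,9,9,9,9,9,10,11,13,14,25]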